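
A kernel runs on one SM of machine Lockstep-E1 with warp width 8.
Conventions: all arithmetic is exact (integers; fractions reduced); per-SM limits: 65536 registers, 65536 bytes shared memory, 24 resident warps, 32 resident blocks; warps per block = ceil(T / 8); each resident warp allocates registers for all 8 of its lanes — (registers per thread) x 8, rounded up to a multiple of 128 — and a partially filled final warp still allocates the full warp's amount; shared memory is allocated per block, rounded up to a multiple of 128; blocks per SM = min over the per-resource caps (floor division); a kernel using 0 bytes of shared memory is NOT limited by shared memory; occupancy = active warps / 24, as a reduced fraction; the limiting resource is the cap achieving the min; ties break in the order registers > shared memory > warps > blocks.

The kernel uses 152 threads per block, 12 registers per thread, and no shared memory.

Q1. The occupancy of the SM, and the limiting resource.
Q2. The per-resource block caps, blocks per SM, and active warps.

Answer: occupancy 19/24, limited by warps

registers: 26 blocks
shared memory: no limit (kernel uses none)
warps: 1 block
blocks: 32 blocks

Answer: 1 block, 19 active warps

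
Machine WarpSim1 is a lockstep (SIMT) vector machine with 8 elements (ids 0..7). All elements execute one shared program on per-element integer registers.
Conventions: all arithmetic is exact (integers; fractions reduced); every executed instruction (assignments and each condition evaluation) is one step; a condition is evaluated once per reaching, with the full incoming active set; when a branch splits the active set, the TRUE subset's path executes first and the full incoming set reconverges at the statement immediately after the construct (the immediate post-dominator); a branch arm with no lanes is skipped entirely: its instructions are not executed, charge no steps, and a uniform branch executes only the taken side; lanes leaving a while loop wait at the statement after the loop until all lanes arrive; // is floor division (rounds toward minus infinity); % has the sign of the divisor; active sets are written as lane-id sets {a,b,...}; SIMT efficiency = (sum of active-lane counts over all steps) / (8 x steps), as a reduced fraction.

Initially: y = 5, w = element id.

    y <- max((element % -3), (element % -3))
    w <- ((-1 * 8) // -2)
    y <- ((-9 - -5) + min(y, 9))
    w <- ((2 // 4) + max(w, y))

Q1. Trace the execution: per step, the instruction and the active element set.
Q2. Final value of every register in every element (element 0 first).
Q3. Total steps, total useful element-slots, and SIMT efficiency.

step 0: y <- max((element % -3), (element % -3)) {0,1,2,3,4,5,6,7}
step 1: w <- ((-1 * 8) // -2)        {0,1,2,3,4,5,6,7}
step 2: y <- ((-9 - -5) + min(y, 9)) {0,1,2,3,4,5,6,7}
step 3: w <- ((2 // 4) + max(w, y))  {0,1,2,3,4,5,6,7}

Answer: 4 steps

y: -4,-6,-5,-4,-6,-5,-4,-6
w: 4,4,4,4,4,4,4,4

steps = 4; useful = 32; efficiency = 32/32 = 1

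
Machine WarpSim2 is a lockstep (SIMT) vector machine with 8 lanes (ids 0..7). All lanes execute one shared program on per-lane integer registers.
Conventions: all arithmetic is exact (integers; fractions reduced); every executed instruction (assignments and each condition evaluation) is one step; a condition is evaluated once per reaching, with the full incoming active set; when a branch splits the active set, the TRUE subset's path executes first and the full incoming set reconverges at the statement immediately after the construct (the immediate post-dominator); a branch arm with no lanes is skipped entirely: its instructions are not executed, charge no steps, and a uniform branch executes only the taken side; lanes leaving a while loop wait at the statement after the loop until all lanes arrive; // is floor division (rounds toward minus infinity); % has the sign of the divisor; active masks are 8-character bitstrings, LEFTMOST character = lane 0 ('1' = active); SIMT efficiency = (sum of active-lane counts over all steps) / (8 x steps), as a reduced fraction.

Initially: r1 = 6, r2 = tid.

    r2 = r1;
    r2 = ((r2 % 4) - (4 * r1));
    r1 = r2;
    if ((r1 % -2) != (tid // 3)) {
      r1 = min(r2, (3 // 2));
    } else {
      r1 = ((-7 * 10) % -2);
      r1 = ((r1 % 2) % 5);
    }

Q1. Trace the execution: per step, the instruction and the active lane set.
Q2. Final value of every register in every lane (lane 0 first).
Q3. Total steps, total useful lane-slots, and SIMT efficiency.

step 0: r2 <- r1                     11111111
step 1: r2 <- ((r2 % 4) - (4 * r1))  11111111
step 2: r1 <- r2                     11111111
step 3: eval ((r1 % -2) != (tid // 3)) 11111111
step 4: r1 <- min(r2, (3 // 2))      00011111
step 5: r1 <- ((-7 * 10) % -2)       11100000
step 6: r1 <- ((r1 % 2) % 5)         11100000

Answer: 7 steps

r1: 0,0,0,-22,-22,-22,-22,-22
r2: -22,-22,-22,-22,-22,-22,-22,-22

steps = 7; useful = 43; efficiency = 43/56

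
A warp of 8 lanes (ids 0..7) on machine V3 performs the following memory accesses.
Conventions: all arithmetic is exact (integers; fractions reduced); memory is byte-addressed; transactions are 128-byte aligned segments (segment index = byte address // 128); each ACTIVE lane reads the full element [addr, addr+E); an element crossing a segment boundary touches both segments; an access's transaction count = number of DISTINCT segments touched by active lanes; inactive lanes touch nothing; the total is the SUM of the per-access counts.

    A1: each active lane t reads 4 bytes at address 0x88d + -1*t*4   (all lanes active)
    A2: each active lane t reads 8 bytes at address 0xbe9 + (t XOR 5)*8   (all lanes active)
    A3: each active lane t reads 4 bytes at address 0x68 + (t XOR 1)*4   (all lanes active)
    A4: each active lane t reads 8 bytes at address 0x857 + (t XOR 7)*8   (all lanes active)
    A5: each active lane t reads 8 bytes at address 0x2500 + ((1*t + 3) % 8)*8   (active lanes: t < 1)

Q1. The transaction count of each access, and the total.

A1: 2 transactions
A2: 2 transactions
A3: 2 transactions
A4: 2 transactions
A5: 1 transaction

Answer: 2,2,2,2,1; total 9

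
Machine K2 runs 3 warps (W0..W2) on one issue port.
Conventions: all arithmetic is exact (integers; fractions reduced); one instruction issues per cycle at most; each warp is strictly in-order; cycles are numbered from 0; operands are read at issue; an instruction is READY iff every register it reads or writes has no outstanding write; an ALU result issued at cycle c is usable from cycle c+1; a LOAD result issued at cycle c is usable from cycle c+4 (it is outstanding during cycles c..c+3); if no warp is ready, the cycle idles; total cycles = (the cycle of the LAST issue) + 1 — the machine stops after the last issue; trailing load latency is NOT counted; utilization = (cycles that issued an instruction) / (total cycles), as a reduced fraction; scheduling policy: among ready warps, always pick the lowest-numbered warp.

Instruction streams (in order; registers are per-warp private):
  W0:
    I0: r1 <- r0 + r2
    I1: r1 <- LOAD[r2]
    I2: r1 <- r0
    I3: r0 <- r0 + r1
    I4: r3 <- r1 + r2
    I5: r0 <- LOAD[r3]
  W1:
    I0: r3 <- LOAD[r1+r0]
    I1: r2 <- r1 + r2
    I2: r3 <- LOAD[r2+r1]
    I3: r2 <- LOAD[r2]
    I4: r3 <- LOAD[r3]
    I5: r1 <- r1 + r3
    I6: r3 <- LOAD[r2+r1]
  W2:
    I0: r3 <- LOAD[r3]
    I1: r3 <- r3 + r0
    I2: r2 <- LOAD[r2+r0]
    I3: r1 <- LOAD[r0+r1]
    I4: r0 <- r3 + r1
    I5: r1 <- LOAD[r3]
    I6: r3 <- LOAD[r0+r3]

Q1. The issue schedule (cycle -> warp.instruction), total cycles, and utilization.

cycle 0: W0.I0
cycle 1: W0.I1
cycle 2: W1.I0
cycle 3: W1.I1
cycle 4: W2.I0
cycle 5: W0.I2
cycle 6: W0.I3
cycle 7: W0.I4
cycle 8: W0.I5
cycle 9: W1.I2
cycle 10: W1.I3
cycle 11: W2.I1
cycle 12: W2.I2
cycle 13: W1.I4
cycle 14: W2.I3
cycle 15: idle
cycle 16: idle
cycle 17: W1.I5
cycle 18: W1.I6
cycle 19: W2.I4
cycle 20: W2.I5
cycle 21: W2.I6

Answer: 22 cycles, utilization 10/11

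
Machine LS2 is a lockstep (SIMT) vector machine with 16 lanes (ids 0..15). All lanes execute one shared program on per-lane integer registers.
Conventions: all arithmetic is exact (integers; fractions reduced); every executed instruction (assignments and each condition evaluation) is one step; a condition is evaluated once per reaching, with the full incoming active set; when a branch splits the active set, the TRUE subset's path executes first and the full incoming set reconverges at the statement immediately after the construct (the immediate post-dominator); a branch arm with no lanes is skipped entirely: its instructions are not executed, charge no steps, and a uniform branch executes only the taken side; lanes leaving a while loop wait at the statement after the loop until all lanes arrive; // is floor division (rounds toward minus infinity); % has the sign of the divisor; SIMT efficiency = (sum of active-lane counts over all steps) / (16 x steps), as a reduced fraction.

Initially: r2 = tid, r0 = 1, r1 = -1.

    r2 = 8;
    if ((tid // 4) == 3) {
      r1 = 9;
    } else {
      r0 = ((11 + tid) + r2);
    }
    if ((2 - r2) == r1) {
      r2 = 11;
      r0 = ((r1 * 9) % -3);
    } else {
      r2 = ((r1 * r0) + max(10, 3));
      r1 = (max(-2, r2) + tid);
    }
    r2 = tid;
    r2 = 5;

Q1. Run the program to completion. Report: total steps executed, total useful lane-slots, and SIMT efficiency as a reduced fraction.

Answer: 9 steps, 128 useful, 8/9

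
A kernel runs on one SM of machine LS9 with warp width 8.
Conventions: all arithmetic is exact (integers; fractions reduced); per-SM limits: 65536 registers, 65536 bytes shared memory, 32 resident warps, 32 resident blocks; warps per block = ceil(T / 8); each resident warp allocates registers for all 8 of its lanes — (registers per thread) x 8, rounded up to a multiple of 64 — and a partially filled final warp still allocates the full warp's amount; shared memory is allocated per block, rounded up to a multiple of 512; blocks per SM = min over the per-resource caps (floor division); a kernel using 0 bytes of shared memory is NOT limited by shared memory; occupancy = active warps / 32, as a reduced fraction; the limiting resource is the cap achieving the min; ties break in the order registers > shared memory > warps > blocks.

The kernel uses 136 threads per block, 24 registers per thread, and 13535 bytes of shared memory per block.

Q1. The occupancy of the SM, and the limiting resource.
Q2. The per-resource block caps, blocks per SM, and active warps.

Answer: occupancy 17/32, limited by warps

registers: 20 blocks
shared memory: 4 blocks
warps: 1 block
blocks: 32 blocks

Answer: 1 block, 17 active warps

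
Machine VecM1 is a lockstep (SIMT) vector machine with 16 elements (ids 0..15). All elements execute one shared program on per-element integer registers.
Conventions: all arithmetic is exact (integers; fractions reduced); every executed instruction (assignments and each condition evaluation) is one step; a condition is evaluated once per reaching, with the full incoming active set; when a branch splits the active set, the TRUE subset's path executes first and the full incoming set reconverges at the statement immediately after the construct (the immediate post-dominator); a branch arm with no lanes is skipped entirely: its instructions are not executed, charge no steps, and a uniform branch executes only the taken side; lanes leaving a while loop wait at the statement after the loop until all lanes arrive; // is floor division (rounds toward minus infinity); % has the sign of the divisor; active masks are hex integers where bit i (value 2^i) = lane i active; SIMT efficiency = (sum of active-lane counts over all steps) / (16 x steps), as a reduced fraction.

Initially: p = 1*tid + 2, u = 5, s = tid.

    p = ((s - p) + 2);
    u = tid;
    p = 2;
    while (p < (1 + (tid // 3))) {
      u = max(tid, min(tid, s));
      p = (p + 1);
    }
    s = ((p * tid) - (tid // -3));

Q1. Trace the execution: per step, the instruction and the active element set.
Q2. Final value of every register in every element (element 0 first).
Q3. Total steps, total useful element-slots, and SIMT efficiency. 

step 0: p <- ((s - p) + 2)           0xffff
step 1: u <- tid                     0xffff
step 2: p <- 2                       0xffff
step 3: eval (p < (1 + (tid // 3)))  0xffff
step 4: u <- max(tid, min(tid, s))   0xffc0
step 5: p <- (p + 1)                 0xffc0
step 6: eval (p < (1 + (tid // 3)))  0xffc0
step 7: u <- max(tid, min(tid, s))   0xfe00
step 8: p <- (p + 1)                 0xfe00
step 9: eval (p < (1 + (tid // 3)))  0xfe00
step 10: u <- max(tid, min(tid, s))   0xf000
step 11: p <- (p + 1)                 0xf000
step 12: eval (p < (1 + (tid // 3)))  0xf000
step 13: u <- max(tid, min(tid, s))   0x8000
step 14: p <- (p + 1)                 0x8000
step 15: eval (p < (1 + (tid // 3)))  0x8000
step 16: s <- ((p * tid) - (tid // -3)) 0xffff

Answer: 17 steps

p: 2,2,2,2,2,2,3,3,3,4,4,4,5,5,5,6
u: 0,1,2,3,4,5,6,7,8,9,10,11,12,13,14,15
s: 0,3,5,7,10,12,20,24,27,39,44,48,64,70,75,95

steps = 17; useful = 146; efficiency = 146/272 = 73/136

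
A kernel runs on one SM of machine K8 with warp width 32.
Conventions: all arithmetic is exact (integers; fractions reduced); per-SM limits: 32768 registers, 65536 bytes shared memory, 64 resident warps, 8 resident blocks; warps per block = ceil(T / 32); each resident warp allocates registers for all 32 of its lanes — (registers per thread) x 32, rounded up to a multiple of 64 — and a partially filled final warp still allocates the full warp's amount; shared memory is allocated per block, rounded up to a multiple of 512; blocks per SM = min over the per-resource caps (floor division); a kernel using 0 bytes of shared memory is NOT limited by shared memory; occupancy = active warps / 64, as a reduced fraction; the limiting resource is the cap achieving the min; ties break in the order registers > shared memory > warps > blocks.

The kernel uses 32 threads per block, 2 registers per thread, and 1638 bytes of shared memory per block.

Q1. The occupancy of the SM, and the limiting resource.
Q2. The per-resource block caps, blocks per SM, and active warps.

Answer: occupancy 1/8, limited by blocks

registers: 512 blocks
shared memory: 32 blocks
warps: 64 blocks
blocks: 8 blocks

Answer: 8 blocks, 8 active warps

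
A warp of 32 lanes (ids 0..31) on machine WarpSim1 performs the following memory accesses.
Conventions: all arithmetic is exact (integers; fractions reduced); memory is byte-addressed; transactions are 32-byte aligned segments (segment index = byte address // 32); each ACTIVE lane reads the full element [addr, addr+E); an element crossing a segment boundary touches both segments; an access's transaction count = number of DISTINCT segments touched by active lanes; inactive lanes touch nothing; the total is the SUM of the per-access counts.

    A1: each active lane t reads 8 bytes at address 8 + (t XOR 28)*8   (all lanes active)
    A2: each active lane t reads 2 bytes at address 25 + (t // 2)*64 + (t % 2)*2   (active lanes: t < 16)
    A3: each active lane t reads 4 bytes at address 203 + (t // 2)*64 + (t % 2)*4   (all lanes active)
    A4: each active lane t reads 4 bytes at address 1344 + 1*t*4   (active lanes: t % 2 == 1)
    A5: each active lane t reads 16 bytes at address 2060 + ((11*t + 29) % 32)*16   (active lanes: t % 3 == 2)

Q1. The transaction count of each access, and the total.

A1: 9 transactions
A2: 8 transactions
A3: 16 transactions
A4: 4 transactions
A5: 6 transactions

Answer: 9,8,16,4,6; total 43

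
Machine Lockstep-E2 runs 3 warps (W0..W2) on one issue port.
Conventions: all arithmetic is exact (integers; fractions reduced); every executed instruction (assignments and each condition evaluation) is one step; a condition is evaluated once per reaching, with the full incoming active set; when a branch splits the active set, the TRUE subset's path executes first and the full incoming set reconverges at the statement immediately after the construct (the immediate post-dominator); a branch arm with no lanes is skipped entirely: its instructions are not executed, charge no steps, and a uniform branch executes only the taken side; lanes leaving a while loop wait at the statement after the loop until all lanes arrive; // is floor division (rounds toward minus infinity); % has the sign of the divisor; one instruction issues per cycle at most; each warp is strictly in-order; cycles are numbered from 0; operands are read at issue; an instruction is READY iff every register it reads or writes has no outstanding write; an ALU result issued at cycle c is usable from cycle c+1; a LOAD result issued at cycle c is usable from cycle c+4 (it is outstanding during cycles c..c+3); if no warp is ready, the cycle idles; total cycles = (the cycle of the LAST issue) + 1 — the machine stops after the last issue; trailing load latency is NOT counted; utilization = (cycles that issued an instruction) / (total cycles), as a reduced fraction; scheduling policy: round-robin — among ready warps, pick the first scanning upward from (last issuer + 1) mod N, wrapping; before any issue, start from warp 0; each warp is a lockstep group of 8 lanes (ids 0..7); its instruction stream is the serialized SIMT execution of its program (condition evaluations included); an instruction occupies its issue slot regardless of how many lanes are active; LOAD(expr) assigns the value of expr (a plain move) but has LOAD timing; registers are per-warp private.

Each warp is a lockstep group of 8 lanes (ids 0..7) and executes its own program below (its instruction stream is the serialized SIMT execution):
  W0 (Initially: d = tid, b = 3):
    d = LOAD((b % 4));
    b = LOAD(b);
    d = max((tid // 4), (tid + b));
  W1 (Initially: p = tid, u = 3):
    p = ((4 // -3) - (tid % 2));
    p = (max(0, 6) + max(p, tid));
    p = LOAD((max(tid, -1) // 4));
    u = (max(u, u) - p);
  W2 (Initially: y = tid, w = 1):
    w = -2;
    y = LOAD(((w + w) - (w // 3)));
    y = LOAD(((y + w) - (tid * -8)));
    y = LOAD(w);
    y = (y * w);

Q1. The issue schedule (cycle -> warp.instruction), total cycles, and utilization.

cycle 0: W0.I0
cycle 1: W1.I0
cycle 2: W2.I0
cycle 3: W0.I1
cycle 4: W1.I1
cycle 5: W2.I1
cycle 6: W1.I2
cycle 7: W0.I2
cycle 8: idle
cycle 9: W2.I2
cycle 10: W1.I3
cycle 11: idle
cycle 12: idle
cycle 13: W2.I3
cycle 14: idle
cycle 15: idle
cycle 16: idle
cycle 17: W2.I4

Answer: 18 cycles, utilization 2/3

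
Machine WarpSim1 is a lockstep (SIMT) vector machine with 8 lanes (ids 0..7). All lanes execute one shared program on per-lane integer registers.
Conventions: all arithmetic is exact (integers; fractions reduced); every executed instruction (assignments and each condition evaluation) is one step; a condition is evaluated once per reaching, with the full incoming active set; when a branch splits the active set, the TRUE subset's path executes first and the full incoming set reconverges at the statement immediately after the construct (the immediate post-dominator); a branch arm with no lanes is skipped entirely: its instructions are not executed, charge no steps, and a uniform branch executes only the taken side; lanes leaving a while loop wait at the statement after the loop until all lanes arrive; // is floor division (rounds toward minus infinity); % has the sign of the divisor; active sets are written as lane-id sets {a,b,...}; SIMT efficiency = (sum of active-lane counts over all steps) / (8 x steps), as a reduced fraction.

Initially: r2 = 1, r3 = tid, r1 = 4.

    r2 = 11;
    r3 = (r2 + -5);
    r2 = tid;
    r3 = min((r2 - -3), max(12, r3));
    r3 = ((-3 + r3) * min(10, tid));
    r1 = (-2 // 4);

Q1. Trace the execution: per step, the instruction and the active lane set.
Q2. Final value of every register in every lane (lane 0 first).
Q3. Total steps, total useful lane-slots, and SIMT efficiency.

step 0: r2 <- 11                     {0,1,2,3,4,5,6,7}
step 1: r3 <- (r2 + -5)              {0,1,2,3,4,5,6,7}
step 2: r2 <- tid                    {0,1,2,3,4,5,6,7}
step 3: r3 <- min((r2 - -3), max(12, r3)) {0,1,2,3,4,5,6,7}
step 4: r3 <- ((-3 + r3) * min(10, tid)) {0,1,2,3,4,5,6,7}
step 5: r1 <- (-2 // 4)              {0,1,2,3,4,5,6,7}

Answer: 6 steps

r2: 0,1,2,3,4,5,6,7
r3: 0,1,4,9,16,25,36,49
r1: -1,-1,-1,-1,-1,-1,-1,-1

steps = 6; useful = 48; efficiency = 48/48 = 1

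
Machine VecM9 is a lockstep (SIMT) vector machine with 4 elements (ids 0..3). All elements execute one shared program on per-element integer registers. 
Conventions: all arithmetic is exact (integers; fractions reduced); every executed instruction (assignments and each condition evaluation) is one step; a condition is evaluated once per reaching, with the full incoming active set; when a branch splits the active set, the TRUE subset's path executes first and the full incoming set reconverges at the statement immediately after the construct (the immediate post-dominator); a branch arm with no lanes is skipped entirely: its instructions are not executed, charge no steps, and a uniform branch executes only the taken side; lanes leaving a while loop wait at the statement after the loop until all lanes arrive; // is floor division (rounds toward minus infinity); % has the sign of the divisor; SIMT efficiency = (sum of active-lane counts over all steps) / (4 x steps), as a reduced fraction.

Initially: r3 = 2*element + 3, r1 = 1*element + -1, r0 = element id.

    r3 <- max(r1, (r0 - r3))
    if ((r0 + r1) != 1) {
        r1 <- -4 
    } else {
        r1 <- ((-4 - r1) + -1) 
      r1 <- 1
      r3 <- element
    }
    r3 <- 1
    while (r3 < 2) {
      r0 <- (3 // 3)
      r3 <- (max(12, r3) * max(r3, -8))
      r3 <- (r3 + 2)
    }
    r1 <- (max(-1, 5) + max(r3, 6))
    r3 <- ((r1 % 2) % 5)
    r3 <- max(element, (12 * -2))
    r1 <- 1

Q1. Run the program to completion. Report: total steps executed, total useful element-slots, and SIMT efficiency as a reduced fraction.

Answer: 16 steps, 54 useful, 27/32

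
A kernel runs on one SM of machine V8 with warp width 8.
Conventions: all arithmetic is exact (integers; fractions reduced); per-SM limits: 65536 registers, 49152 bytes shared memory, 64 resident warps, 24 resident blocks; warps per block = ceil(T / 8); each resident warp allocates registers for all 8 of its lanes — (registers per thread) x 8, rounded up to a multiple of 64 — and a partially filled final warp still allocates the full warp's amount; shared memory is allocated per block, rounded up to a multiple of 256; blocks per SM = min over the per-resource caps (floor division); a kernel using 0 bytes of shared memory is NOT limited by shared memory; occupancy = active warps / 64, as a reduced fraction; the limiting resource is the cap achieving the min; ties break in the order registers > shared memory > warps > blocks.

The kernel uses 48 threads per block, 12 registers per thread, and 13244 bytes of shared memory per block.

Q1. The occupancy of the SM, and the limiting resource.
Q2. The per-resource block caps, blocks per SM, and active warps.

Answer: occupancy 9/32, limited by shared memory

registers: 85 blocks
shared memory: 3 blocks
warps: 10 blocks
blocks: 24 blocks

Answer: 3 blocks, 18 active warps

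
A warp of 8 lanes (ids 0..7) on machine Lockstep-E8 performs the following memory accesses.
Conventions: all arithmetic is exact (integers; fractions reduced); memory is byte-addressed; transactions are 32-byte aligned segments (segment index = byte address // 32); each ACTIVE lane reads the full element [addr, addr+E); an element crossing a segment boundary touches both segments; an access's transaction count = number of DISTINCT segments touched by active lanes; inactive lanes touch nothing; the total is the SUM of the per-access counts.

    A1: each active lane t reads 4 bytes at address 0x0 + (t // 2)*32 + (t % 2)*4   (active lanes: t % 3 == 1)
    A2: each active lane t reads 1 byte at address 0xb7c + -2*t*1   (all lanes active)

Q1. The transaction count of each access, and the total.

A1: 3 transactions
A2: 1 transaction

Answer: 3,1; total 4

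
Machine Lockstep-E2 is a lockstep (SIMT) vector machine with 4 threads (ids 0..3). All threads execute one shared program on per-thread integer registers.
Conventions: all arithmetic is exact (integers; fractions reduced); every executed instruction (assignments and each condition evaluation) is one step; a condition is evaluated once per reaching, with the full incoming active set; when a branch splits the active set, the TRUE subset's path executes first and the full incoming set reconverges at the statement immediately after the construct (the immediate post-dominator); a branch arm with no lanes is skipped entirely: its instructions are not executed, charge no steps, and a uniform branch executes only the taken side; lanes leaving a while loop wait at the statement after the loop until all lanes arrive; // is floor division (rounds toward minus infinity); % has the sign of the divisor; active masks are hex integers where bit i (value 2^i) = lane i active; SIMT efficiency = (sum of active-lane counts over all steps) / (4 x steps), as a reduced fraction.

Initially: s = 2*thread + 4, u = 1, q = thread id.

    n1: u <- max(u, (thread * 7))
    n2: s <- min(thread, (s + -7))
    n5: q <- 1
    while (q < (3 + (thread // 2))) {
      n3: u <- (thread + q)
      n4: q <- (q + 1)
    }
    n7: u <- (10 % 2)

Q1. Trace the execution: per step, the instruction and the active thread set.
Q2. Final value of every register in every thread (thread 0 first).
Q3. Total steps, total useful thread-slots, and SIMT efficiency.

step 0: u <- max(u, (thread * 7))    0xf
step 1: s <- min(thread, (s + -7))   0xf
step 2: q <- 1                       0xf
step 3: eval (q < (3 + (thread // 2))) 0xf
step 4: u <- (thread + q)            0xf
step 5: q <- (q + 1)                 0xf
step 6: eval (q < (3 + (thread // 2))) 0xf
step 7: u <- (thread + q)            0xf
step 8: q <- (q + 1)                 0xf
step 9: eval (q < (3 + (thread // 2))) 0xf
step 10: u <- (thread + q)            0xc
step 11: q <- (q + 1)                 0xc
step 12: eval (q < (3 + (thread // 2))) 0xc
step 13: u <- (10 % 2)                0xf

Answer: 14 steps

s: -3,-1,1,3
u: 0,0,0,0
q: 3,3,4,4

steps = 14; useful = 50; efficiency = 50/56 = 25/28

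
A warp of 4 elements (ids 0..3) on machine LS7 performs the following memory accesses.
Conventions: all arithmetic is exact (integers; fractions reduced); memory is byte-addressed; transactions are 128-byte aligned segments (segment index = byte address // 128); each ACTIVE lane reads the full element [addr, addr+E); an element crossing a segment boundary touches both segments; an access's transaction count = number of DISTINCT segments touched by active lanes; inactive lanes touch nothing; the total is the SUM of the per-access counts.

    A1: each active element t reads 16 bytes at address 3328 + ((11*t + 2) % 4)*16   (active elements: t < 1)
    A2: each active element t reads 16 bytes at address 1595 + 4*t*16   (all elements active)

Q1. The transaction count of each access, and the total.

A1: 1 transaction
A2: 3 transactions

Answer: 1,3; total 4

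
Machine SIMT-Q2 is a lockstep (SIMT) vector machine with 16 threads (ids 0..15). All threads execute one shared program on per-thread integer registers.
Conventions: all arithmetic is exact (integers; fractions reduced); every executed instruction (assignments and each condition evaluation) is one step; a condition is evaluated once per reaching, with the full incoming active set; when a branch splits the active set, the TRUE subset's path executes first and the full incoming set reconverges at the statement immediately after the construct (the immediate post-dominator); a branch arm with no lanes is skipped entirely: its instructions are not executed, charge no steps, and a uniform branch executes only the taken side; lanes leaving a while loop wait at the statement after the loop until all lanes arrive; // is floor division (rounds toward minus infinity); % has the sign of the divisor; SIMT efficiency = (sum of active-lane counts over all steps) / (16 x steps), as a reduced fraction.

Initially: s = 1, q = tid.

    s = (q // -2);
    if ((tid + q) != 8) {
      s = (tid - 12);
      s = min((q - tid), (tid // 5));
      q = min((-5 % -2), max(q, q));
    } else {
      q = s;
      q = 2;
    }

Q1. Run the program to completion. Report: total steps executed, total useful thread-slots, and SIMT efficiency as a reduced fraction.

Answer: 7 steps, 79 useful, 79/112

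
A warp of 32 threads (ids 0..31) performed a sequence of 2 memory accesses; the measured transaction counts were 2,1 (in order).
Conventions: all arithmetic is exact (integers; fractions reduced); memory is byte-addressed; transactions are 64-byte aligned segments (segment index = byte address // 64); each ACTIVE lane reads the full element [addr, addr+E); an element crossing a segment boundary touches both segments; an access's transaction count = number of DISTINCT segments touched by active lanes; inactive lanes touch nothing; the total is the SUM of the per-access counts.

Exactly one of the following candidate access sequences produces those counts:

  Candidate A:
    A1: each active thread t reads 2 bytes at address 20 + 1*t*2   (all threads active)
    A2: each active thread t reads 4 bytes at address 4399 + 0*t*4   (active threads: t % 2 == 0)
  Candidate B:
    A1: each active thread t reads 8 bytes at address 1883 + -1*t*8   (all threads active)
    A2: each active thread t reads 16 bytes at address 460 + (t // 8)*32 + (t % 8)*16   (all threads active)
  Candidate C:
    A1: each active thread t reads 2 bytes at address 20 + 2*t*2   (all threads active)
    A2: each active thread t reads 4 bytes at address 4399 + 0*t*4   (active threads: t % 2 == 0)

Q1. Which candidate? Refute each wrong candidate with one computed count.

B: A1 gives 5 transactions, not 2
C: A1 gives 3 transactions, not 2
A: all counts match (2,1)

Answer: A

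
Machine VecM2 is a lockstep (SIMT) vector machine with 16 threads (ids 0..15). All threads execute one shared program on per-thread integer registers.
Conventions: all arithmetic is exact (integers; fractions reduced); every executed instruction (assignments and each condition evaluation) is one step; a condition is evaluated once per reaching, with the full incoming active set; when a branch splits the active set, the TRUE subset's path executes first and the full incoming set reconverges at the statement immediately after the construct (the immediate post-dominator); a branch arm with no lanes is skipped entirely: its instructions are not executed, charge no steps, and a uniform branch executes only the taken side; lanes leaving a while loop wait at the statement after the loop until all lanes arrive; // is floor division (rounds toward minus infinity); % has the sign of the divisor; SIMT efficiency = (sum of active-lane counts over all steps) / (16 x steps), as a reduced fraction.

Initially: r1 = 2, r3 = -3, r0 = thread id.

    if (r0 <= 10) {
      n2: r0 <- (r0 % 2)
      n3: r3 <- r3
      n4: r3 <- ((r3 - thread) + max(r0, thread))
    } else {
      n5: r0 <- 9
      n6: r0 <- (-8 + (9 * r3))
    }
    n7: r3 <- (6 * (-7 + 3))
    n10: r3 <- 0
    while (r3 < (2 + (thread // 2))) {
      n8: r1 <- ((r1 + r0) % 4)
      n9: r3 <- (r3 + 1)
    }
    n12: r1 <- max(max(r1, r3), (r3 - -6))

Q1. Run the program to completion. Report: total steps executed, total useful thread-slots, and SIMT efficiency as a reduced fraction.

Answer: 37 steps, 387 useful, 387/592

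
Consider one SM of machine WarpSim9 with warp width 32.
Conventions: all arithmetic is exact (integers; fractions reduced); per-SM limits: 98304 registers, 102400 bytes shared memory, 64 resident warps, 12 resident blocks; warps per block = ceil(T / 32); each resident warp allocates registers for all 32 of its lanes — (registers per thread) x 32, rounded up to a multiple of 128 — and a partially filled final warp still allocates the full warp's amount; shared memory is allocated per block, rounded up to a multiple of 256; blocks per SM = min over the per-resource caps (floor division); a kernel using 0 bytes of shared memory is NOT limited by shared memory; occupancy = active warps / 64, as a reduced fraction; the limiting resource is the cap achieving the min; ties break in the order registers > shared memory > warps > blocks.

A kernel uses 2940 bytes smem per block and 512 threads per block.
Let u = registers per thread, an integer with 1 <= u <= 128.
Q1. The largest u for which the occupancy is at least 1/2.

Answer: u = 96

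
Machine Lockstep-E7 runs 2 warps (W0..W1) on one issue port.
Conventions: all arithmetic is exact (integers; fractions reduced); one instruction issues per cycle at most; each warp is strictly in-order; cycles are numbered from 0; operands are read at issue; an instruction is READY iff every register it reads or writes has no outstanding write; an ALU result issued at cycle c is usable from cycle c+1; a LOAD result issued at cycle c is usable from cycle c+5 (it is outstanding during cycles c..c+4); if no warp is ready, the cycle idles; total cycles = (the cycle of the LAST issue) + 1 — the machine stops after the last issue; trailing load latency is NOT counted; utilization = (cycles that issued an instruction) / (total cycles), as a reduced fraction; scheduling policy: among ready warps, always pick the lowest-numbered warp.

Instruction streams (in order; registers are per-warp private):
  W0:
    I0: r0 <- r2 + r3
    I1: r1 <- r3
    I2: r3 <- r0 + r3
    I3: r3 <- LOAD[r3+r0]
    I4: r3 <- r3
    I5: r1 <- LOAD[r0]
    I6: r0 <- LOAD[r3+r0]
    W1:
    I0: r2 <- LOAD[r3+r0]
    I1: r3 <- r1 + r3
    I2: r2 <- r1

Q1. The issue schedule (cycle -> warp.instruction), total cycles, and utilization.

cycle 0: W0.I0
cycle 1: W0.I1
cycle 2: W0.I2
cycle 3: W0.I3
cycle 4: W1.I0
cycle 5: W1.I1
cycle 6: idle
cycle 7: idle
cycle 8: W0.I4
cycle 9: W0.I5
cycle 10: W0.I6
cycle 11: W1.I2

Answer: 12 cycles, utilization 5/6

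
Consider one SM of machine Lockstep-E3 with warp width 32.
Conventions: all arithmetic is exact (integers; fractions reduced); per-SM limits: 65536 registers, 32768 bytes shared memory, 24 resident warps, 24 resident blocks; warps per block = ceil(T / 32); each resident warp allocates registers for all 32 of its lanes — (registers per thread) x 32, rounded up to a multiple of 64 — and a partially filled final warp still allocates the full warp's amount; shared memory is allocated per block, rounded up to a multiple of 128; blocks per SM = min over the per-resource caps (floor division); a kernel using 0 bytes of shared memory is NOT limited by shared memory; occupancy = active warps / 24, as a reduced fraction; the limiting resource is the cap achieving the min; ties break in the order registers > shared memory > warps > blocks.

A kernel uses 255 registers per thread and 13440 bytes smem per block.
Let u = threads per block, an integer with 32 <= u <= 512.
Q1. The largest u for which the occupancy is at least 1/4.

Answer: u = 256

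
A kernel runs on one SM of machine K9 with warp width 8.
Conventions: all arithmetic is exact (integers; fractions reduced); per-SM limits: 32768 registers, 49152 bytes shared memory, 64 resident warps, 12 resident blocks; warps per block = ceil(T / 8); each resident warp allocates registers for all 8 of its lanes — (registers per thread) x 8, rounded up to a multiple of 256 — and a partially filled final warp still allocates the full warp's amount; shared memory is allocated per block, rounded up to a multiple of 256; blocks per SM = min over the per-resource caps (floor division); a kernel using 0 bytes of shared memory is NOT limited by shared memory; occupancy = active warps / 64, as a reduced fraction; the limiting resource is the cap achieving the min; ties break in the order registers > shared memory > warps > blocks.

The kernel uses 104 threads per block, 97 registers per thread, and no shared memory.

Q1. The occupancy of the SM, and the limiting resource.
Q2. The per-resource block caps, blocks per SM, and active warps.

Answer: occupancy 13/32, limited by registers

registers: 2 blocks
shared memory: no limit (kernel uses none)
warps: 4 blocks
blocks: 12 blocks

Answer: 2 blocks, 26 active warps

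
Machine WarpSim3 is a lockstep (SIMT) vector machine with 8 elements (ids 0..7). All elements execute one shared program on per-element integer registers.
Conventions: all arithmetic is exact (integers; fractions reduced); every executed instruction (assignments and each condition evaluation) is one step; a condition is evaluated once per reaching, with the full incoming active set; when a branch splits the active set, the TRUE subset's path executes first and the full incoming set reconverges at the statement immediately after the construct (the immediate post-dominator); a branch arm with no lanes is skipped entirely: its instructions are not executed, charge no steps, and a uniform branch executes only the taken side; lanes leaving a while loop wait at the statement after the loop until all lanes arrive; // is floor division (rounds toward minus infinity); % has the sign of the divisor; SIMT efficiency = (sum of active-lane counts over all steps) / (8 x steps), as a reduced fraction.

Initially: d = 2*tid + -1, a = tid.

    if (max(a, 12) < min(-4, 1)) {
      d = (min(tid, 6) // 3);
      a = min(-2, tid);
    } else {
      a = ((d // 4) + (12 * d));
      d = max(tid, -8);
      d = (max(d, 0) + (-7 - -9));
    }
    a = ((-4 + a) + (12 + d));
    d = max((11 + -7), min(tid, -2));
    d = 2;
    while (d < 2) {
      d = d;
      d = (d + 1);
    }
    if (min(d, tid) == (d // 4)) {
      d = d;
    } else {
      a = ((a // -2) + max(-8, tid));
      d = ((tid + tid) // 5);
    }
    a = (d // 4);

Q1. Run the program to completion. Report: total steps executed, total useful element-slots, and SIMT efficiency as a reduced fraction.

Answer: 13 steps, 95 useful, 95/104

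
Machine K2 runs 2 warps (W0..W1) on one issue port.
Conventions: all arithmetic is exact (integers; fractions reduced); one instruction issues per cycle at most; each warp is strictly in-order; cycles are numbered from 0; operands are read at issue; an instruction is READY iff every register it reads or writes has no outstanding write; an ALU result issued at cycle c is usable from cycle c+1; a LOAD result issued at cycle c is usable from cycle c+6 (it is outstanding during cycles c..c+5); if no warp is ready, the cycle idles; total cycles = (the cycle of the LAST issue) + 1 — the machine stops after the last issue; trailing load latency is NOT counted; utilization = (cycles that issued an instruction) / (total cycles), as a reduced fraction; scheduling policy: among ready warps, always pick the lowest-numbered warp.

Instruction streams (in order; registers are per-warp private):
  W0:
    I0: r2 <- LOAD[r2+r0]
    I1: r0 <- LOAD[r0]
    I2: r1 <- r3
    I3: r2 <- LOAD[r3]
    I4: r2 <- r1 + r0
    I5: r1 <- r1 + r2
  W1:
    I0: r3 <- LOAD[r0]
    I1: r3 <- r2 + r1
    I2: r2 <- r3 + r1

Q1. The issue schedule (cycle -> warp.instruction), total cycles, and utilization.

cycle 0: W0.I0
cycle 1: W0.I1
cycle 2: W0.I2
cycle 3: W1.I0
cycle 4: idle
cycle 5: idle
cycle 6: W0.I3
cycle 7: idle
cycle 8: idle
cycle 9: W1.I1
cycle 10: W1.I2
cycle 11: idle
cycle 12: W0.I4
cycle 13: W0.I5

Answer: 14 cycles, utilization 9/14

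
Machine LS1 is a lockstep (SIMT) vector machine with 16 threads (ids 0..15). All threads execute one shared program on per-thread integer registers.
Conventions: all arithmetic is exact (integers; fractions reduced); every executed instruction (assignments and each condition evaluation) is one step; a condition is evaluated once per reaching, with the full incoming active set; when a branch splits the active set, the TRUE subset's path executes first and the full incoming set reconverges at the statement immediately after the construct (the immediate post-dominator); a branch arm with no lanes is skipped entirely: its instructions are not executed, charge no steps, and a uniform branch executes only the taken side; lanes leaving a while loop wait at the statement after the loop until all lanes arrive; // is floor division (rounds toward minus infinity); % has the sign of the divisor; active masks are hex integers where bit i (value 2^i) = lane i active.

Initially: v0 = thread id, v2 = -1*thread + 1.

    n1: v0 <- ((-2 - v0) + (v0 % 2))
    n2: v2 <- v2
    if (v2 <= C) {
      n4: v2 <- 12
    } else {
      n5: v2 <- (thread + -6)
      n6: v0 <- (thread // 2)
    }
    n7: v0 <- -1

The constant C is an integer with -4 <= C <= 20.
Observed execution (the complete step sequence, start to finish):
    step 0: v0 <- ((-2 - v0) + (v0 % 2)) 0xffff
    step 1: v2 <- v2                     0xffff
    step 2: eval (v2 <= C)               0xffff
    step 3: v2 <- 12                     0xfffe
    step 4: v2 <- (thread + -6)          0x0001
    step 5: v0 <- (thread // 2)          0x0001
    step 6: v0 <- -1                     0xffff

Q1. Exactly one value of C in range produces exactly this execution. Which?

Answer: C = 0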